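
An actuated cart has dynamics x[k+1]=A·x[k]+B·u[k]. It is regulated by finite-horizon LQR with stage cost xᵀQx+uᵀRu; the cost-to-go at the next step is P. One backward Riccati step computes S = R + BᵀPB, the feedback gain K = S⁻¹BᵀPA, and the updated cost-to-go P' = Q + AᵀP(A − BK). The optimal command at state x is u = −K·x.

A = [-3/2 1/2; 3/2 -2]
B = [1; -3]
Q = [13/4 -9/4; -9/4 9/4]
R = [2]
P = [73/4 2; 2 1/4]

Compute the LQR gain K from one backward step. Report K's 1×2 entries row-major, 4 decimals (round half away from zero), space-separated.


BᵀP = [12.2500 1.2500]
S = R + BᵀPB = [2] + [8.5000] = [10.5000]
BᵀPA = [-16.5000 3.6250]
K = S⁻¹·BᵀPA = [-1.5714 0.3452]
A−BK = [0.0714 0.1548; -3.2143 -0.9643]
AᵀP(A−BK) = [6.6964 -1.2411; -1.2411 0.3110]
P' = Q + AᵀP(A−BK) = [9.9464 -3.4911; -3.4911 2.5610]
tr(P') = 12.5074

-1.5714 0.3452


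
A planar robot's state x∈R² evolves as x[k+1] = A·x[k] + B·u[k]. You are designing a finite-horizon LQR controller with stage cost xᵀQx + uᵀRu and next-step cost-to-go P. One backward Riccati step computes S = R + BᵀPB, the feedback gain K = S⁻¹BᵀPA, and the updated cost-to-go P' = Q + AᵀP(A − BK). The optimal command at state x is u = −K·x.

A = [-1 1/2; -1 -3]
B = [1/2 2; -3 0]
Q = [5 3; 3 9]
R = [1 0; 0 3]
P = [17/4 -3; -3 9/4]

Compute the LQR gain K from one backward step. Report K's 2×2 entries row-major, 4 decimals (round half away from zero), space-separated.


BᵀP = [11.1250 -8.2500; 8.5000 -6.0000]
S = R + BᵀPB = [1 0; 0 3] + [30.3125 22.2500; 22.2500 17.0000] = [31.3125 22.2500; 22.2500 20.0000]
BᵀPA = [-2.8750 30.3125; -2.5000 22.2500]
K = S⁻¹·BᵀPA = [-0.0143 0.8475; -0.1091 0.1696]
A−BK = [-0.7747 -0.2630; -1.0429 -0.4574]
AᵀP(A−BK) = [0.1862 -0.0143; -0.0143 0.8475]
P' = Q + AᵀP(A−BK) = [5.1862 2.9857; 2.9857 9.8475]
tr(P') = 15.0337

-0.0143 0.8475 -0.1091 0.1696


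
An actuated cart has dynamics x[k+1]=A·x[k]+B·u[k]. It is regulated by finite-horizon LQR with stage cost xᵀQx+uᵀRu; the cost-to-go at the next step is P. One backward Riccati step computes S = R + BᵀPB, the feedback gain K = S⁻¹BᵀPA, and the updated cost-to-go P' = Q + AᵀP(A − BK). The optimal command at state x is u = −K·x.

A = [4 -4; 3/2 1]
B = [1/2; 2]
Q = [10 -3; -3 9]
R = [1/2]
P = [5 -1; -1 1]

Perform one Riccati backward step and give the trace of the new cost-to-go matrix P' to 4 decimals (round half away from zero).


173.3667

BᵀP = [0.5000 1.5000]
S = R + BᵀPB = [1/2] + [3.2500] = [3.7500]
BᵀPA = [4.2500 -0.5000]
K = S⁻¹·BᵀPA = [1.1333 -0.1333]
A−BK = [3.4333 -3.9333; -0.7667 1.2667]
AᵀP(A−BK) = [65.4333 -75.9333; -75.9333 88.9333]
P' = Q + AᵀP(A−BK) = [75.4333 -78.9333; -78.9333 97.9333]
tr(P') = 173.3667


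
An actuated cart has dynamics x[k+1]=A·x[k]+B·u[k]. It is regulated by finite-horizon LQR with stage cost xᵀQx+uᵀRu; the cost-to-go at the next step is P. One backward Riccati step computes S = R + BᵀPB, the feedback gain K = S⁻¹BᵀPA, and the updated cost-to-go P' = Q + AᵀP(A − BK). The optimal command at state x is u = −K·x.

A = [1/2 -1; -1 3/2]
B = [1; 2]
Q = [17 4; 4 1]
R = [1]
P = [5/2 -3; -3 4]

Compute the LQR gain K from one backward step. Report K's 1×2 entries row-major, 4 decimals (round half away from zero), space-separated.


BᵀP = [-3.5000 5.0000]
S = R + BᵀPB = [1] + [6.5000] = [7.5000]
BᵀPA = [-6.7500 11.0000]
K = S⁻¹·BᵀPA = [-0.9000 1.4667]
A−BK = [1.4000 -2.4667; 0.8000 -1.4333]
AᵀP(A−BK) = [1.5500 -2.6000; -2.6000 4.3667]
P' = Q + AᵀP(A−BK) = [18.5500 1.4000; 1.4000 5.3667]
tr(P') = 23.9167

-0.9000 1.4667


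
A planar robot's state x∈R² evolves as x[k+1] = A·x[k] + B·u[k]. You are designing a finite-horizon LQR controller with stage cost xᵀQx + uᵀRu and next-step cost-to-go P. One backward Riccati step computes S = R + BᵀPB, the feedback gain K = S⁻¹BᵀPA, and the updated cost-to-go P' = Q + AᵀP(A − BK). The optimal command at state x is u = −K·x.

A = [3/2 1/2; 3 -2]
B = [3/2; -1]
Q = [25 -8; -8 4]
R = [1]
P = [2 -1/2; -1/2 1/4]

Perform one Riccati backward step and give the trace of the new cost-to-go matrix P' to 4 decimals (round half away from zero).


31.1121

BᵀP = [3.5000 -1.0000]
S = R + BᵀPB = [1] + [6.2500] = [7.2500]
BᵀPA = [2.2500 3.7500]
K = S⁻¹·BᵀPA = [0.3103 0.5172]
A−BK = [1.0345 -0.2759; 3.3103 -1.4828]
AᵀP(A−BK) = [1.5517 -0.4138; -0.4138 0.5603]
P' = Q + AᵀP(A−BK) = [26.5517 -8.4138; -8.4138 4.5603]
tr(P') = 31.1121


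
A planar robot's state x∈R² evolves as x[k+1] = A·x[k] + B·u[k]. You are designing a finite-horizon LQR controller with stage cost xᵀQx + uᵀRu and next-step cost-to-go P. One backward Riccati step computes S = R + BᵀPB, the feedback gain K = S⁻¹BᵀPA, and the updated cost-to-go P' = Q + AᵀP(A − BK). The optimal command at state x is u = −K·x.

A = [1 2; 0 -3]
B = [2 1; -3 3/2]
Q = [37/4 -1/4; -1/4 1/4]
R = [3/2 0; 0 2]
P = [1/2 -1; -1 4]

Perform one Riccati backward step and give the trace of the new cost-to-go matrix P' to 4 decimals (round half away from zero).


BᵀP = [4.0000 -14.0000; -1.0000 5.0000]
S = R + BᵀPB = [3/2 0; 0 2] + [50.0000 -17.0000; -17.0000 6.5000] = [51.5000 -17.0000; -17.0000 8.5000]
BᵀPA = [4.0000 50.0000; -1.0000 -17.0000]
K = S⁻¹·BᵀPA = [0.1143 0.9143; 0.1109 -0.1714]
A−BK = [0.6605 0.3429; 0.1765 0.0000]
AᵀP(A−BK) = [0.1538 0.1714; 0.1714 1.3714]
P' = Q + AᵀP(A−BK) = [9.4038 -0.0786; -0.0786 1.6214]
tr(P') = 11.0252

11.0252


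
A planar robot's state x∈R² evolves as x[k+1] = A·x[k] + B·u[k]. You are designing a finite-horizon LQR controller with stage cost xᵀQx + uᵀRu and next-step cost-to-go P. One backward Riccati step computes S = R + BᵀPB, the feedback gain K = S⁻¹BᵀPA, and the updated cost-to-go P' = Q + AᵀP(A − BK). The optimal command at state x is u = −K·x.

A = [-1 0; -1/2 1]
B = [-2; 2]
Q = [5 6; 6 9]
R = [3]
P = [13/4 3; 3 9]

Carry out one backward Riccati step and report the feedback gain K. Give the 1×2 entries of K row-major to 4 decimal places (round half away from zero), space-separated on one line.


BᵀP = [-0.5000 12.0000]
S = R + BᵀPB = [3] + [25.0000] = [28.0000]
BᵀPA = [-5.5000 12.0000]
K = S⁻¹·BᵀPA = [-0.1964 0.4286]
A−BK = [-1.3929 0.8571; -0.1071 0.1429]
AᵀP(A−BK) = [7.4196 -5.1429; -5.1429 3.8571]
P' = Q + AᵀP(A−BK) = [12.4196 0.8571; 0.8571 12.8571]
tr(P') = 25.2768

-0.1964 0.4286


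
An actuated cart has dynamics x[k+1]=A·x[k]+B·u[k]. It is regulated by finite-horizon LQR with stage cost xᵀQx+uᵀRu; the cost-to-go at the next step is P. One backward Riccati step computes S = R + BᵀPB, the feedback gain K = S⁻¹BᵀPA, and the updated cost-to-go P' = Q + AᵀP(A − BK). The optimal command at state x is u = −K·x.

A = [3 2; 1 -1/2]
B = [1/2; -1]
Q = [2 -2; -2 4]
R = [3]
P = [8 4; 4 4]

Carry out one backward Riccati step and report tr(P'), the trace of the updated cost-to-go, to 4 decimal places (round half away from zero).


130.0000

BᵀP = [0.0000 -2.0000]
S = R + BᵀPB = [3] + [2.0000] = [5.0000]
BᵀPA = [-2.0000 1.0000]
K = S⁻¹·BᵀPA = [-0.4000 0.2000]
A−BK = [3.2000 1.9000; 0.6000 -0.3000]
AᵀP(A−BK) = [99.2000 48.4000; 48.4000 24.8000]
P' = Q + AᵀP(A−BK) = [101.2000 46.4000; 46.4000 28.8000]
tr(P') = 130.0000


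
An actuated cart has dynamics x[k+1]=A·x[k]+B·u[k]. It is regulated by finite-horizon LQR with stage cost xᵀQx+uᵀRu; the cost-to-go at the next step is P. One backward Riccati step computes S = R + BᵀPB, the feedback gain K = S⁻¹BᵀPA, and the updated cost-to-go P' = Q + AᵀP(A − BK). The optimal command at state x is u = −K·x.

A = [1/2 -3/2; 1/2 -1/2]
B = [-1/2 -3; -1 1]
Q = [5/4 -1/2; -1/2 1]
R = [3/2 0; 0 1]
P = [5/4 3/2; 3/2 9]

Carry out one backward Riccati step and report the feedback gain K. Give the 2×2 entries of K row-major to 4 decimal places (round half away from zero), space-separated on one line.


BᵀP = [-2.1250 -9.7500; -2.2500 4.5000]
S = R + BᵀPB = [3/2 0; 0 1] + [10.8125 -3.3750; -3.3750 11.2500] = [12.3125 -3.3750; -3.3750 12.2500]
BᵀPA = [-5.9375 8.0625; 1.1250 1.1250]
K = S⁻¹·BᵀPA = [-0.4944 0.7355; -0.0444 0.2945]
A−BK = [0.1197 -0.2488; 0.0500 -0.0589]
AᵀP(A−BK) = [0.4269 -0.6515; -0.6515 1.0509]
P' = Q + AᵀP(A−BK) = [1.6769 -1.1515; -1.1515 2.0509]
tr(P') = 3.7278

-0.4944 0.7355 -0.0444 0.2945


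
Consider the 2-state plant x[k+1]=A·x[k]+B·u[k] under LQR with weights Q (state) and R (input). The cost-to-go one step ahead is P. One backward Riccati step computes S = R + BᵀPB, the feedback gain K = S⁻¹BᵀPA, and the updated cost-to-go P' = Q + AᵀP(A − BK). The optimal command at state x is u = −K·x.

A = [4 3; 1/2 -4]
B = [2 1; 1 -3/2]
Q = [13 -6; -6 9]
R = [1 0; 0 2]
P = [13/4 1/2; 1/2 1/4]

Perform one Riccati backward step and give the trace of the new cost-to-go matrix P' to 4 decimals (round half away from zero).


BᵀP = [7.0000 1.2500; 2.5000 0.1250]
S = R + BᵀPB = [1 0; 0 2] + [15.2500 5.1250; 5.1250 2.3125] = [16.2500 5.1250; 5.1250 4.3125]
BᵀPA = [28.6250 16.0000; 10.0625 7.0000]
K = S⁻¹·BᵀPA = [1.6405 0.7561; 0.3837 0.7247]
A−BK = [0.3352 0.7632; -0.5649 -3.6690]
AᵀP(A−BK) = [3.2414 2.3156; 2.3156 4.0802]
P' = Q + AᵀP(A−BK) = [16.2414 -3.6844; -3.6844 13.0802]
tr(P') = 29.3217

29.3217


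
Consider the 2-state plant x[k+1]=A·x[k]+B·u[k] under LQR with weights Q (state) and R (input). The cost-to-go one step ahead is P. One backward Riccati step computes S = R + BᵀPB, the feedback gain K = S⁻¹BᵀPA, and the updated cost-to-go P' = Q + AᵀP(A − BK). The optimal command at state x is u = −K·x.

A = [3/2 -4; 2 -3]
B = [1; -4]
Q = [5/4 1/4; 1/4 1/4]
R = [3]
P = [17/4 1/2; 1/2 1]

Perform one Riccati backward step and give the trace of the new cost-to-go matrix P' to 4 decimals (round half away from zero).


BᵀP = [2.2500 -3.5000]
S = R + BᵀPB = [3] + [16.2500] = [19.2500]
BᵀPA = [-3.6250 1.5000]
K = S⁻¹·BᵀPA = [-0.1883 0.0779]
A−BK = [1.6883 -4.0779; 1.2468 -2.6883]
AᵀP(A−BK) = [15.8799 -37.4675; -37.4675 88.8831]
P' = Q + AᵀP(A−BK) = [17.1299 -37.2175; -37.2175 89.1331]
tr(P') = 106.2630

106.2630


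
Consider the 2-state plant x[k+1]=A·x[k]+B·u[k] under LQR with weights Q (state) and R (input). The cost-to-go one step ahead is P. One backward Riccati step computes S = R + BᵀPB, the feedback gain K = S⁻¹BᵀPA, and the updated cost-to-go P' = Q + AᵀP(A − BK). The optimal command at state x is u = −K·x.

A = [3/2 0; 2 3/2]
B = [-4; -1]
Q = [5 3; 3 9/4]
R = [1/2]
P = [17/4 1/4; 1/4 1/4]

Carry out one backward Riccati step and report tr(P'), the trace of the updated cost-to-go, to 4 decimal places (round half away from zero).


BᵀP = [-17.2500 -1.2500]
S = R + BᵀPB = [1/2] + [70.2500] = [70.7500]
BᵀPA = [-28.3750 -1.8750]
K = S⁻¹·BᵀPA = [-0.4011 -0.0265]
A−BK = [-0.1042 -0.1060; 1.5989 1.4735]
AᵀP(A−BK) = [0.6824 0.5605; 0.5605 0.5128]
P' = Q + AᵀP(A−BK) = [5.6824 3.5605; 3.5605 2.7628]
tr(P') = 8.4452

8.4452


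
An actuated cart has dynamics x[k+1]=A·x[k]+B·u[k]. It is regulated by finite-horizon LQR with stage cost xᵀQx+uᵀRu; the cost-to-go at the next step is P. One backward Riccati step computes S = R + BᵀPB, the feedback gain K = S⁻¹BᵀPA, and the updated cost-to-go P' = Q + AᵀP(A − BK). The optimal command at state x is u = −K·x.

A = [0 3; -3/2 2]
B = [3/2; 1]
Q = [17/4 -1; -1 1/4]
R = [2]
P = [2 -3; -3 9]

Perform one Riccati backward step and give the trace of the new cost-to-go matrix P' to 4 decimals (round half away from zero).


23.2788

BᵀP = [0.0000 4.5000]
S = R + BᵀPB = [2] + [4.5000] = [6.5000]
BᵀPA = [-6.7500 9.0000]
K = S⁻¹·BᵀPA = [-1.0385 1.3846]
A−BK = [1.5577 0.9231; -0.4615 0.6154]
AᵀP(A−BK) = [13.2404 -4.1538; -4.1538 5.5385]
P' = Q + AᵀP(A−BK) = [17.4904 -5.1538; -5.1538 5.7885]
tr(P') = 23.2788


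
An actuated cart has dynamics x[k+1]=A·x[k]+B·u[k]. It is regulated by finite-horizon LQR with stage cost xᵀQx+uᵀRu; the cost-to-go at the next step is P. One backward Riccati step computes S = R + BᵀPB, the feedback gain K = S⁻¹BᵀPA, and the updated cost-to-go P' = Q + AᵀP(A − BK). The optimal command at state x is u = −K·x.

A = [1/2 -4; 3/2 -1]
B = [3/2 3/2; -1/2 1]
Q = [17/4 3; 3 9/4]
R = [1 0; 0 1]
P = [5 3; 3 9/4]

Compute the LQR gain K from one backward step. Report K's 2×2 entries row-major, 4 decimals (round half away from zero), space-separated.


BᵀP = [6.0000 3.3750; 10.5000 6.7500]
S = R + BᵀPB = [1 0; 0 1] + [7.3125 12.3750; 12.3750 22.5000] = [8.3125 12.3750; 12.3750 23.5000]
BᵀPA = [8.0625 -27.3750; 15.3750 -48.7500]
K = S⁻¹·BᵀPA = [-0.0189 -0.9485; 0.6642 -1.5750]
A−BK = [-0.4680 -0.2147; 0.8264 0.1007]
AᵀP(A−BK) = [0.7527 -1.0122; -1.0122 3.5039]
P' = Q + AᵀP(A−BK) = [5.0027 1.9878; 1.9878 5.7539]
tr(P') = 10.7566

-0.0189 -0.9485 0.6642 -1.5750


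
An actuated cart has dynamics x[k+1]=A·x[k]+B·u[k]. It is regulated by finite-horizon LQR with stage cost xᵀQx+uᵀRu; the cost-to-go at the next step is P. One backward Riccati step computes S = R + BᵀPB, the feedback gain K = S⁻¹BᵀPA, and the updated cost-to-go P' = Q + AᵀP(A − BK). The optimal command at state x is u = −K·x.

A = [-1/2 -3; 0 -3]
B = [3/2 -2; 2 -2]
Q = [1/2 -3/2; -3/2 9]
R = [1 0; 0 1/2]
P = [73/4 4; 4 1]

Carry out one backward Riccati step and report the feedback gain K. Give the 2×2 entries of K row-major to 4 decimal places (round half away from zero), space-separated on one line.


BᵀP = [35.3750 8.0000; -44.5000 -10.0000]
S = R + BᵀPB = [1 0; 0 1/2] + [69.0625 -86.7500; -86.7500 109.0000] = [70.0625 -86.7500; -86.7500 109.5000]
BᵀPA = [-17.6875 -130.1250; 22.2500 163.5000]
K = S⁻¹·BᵀPA = [-0.0451 -0.4448; 0.1675 1.1408]
A−BK = [-0.0974 -0.0513; 0.4251 0.1711]
AᵀP(A−BK) = [0.0387 0.1256; 0.1256 0.8556]
P' = Q + AᵀP(A−BK) = [0.5387 -1.3744; -1.3744 9.8556]
tr(P') = 10.3943

-0.0451 -0.4448 0.1675 1.1408


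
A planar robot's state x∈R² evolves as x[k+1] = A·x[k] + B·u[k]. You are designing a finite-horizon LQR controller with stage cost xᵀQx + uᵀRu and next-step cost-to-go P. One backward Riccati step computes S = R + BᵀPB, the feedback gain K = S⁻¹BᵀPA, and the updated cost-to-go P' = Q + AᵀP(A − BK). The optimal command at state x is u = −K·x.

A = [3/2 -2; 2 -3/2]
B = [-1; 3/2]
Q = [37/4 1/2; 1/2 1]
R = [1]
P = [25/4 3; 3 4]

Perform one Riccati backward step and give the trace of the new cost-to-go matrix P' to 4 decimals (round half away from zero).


108.6034

BᵀP = [-1.7500 3.0000]
S = R + BᵀPB = [1] + [6.2500] = [7.2500]
BᵀPA = [3.3750 -1.0000]
K = S⁻¹·BᵀPA = [0.4655 -0.1379]
A−BK = [1.9655 -2.1379; 1.3017 -1.2931]
AᵀP(A−BK) = [46.4914 -49.0345; -49.0345 51.8621]
P' = Q + AᵀP(A−BK) = [55.7414 -48.5345; -48.5345 52.8621]
tr(P') = 108.6034


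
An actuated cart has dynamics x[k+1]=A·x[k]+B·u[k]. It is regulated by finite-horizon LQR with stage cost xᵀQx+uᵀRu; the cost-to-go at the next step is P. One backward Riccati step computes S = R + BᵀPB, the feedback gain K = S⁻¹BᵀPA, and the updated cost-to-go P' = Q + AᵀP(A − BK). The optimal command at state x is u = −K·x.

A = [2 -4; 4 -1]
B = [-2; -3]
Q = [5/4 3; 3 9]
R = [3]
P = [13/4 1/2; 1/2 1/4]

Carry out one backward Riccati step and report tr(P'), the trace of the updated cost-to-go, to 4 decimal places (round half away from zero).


BᵀP = [-8.0000 -1.7500]
S = R + BᵀPB = [3] + [21.2500] = [24.2500]
BᵀPA = [-23.0000 33.7500]
K = S⁻¹·BᵀPA = [-0.9485 1.3918]
A−BK = [0.1031 -1.2165; 1.1546 3.1753]
AᵀP(A−BK) = [3.1856 -3.9897; -3.9897 9.2784]
P' = Q + AᵀP(A−BK) = [4.4356 -0.9897; -0.9897 18.2784]
tr(P') = 22.7139

22.7139


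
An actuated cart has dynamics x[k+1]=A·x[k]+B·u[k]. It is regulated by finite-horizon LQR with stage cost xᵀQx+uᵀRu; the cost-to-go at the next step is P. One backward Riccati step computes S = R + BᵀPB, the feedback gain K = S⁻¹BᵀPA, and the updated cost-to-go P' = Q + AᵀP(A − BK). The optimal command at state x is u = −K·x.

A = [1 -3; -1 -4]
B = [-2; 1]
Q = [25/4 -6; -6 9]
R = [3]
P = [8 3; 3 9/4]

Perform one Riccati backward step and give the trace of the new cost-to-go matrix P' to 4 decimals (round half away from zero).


BᵀP = [-13.0000 -3.7500]
S = R + BᵀPB = [3] + [22.2500] = [25.2500]
BᵀPA = [-9.2500 54.0000]
K = S⁻¹·BᵀPA = [-0.3663 2.1386]
A−BK = [0.2673 1.2772; -0.6337 -6.1386]
AᵀP(A−BK) = [0.8614 1.7822; 1.7822 64.5149]
P' = Q + AᵀP(A−BK) = [7.1114 -4.2178; -4.2178 73.5149]
tr(P') = 80.6262

80.6262


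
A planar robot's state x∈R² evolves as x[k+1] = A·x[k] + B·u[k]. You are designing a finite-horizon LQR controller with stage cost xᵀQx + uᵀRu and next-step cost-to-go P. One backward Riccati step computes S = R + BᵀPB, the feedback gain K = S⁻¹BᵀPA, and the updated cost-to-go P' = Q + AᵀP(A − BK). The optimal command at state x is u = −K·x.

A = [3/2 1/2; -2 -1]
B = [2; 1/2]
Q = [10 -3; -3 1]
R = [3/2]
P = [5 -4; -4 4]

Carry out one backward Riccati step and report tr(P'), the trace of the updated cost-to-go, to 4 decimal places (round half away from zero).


24.8793

BᵀP = [8.0000 -6.0000]
S = R + BᵀPB = [3/2] + [13.0000] = [14.5000]
BᵀPA = [24.0000 10.0000]
K = S⁻¹·BᵀPA = [1.6552 0.6897]
A−BK = [-1.8103 -0.8793; -2.8276 -1.3448]
AᵀP(A−BK) = [11.5259 5.1983; 5.1983 2.3534]
P' = Q + AᵀP(A−BK) = [21.5259 2.1983; 2.1983 3.3534]
tr(P') = 24.8793


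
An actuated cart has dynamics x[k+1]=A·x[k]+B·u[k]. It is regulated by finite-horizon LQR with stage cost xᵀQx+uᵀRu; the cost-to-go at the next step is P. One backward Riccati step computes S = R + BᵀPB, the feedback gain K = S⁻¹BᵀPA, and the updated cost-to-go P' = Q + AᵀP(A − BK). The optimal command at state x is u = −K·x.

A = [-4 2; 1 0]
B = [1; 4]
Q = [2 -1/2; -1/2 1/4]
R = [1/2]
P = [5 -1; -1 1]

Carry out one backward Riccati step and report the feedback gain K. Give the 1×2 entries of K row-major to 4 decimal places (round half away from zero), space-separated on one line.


BᵀP = [1.0000 3.0000]
S = R + BᵀPB = [1/2] + [13.0000] = [13.5000]
BᵀPA = [-1.0000 2.0000]
K = S⁻¹·BᵀPA = [-0.0741 0.1481]
A−BK = [-3.9259 1.8519; 1.2963 -0.5926]
AᵀP(A−BK) = [88.9259 -41.8519; -41.8519 19.7037]
P' = Q + AᵀP(A−BK) = [90.9259 -42.3519; -42.3519 19.9537]
tr(P') = 110.8796

-0.0741 0.1481


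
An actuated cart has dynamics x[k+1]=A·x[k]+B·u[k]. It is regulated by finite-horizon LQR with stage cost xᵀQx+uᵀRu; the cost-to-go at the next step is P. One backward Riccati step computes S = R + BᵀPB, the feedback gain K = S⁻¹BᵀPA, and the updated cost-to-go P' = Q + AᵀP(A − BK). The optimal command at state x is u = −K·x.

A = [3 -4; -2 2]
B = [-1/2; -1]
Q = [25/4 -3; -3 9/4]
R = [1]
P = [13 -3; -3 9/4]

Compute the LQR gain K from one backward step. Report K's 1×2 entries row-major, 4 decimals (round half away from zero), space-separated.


-2.5714 3.5714

BᵀP = [-3.5000 -0.7500]
S = R + BᵀPB = [1] + [2.5000] = [3.5000]
BᵀPA = [-9.0000 12.5000]
K = S⁻¹·BᵀPA = [-2.5714 3.5714]
A−BK = [1.7143 -2.2143; -4.5714 5.5714]
AᵀP(A−BK) = [138.8571 -174.8571; -174.8571 220.3571]
P' = Q + AᵀP(A−BK) = [145.1071 -177.8571; -177.8571 222.6071]
tr(P') = 367.7143


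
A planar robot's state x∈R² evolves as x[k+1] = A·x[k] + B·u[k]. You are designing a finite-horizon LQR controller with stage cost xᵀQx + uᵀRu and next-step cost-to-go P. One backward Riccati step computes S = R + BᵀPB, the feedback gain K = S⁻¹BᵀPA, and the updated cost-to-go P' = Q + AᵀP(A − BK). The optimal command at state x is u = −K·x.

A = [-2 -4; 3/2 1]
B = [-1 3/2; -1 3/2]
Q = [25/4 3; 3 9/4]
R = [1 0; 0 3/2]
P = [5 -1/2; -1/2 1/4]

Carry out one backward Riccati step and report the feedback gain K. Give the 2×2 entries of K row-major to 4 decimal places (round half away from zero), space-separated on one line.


0.8065 1.5699 -0.8065 -1.5699

BᵀP = [-4.5000 0.2500; 6.7500 -0.3750]
S = R + BᵀPB = [1 0; 0 3/2] + [4.2500 -6.3750; -6.3750 9.5625] = [5.2500 -6.3750; -6.3750 11.0625]
BᵀPA = [9.3750 18.2500; -14.0625 -27.3750]
K = S⁻¹·BᵀPA = [0.8065 1.5699; -0.8065 -1.5699]
A−BK = [0.0161 -0.0753; 3.5161 4.9247]
AᵀP(A−BK) = [4.6613 7.5806; 7.5806 12.6237]
P' = Q + AᵀP(A−BK) = [10.9113 10.5806; 10.5806 14.8737]
tr(P') = 25.7849


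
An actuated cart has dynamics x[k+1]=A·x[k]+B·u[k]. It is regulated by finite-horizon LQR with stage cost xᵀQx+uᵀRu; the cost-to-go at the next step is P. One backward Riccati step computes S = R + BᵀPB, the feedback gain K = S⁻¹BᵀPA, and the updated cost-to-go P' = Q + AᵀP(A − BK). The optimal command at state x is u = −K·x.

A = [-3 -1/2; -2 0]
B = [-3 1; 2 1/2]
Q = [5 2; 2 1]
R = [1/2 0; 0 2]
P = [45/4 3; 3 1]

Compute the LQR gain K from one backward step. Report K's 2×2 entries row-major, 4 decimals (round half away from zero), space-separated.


1.0932 0.1705 -0.6719 -0.0635

BᵀP = [-27.7500 -7.0000; 12.7500 3.5000]
S = R + BᵀPB = [1/2 0; 0 2] + [69.2500 -31.2500; -31.2500 14.5000] = [69.7500 -31.2500; -31.2500 16.5000]
BᵀPA = [97.2500 13.8750; -45.2500 -6.3750]
K = S⁻¹·BᵀPA = [1.0932 0.1705; -0.6719 -0.0635]
A−BK = [0.9516 0.0749; -3.8505 -0.3093]
AᵀP(A−BK) = [4.5294 0.4230; 0.4230 0.0424]
P' = Q + AᵀP(A−BK) = [9.5294 2.4230; 2.4230 1.0424]
tr(P') = 10.5718


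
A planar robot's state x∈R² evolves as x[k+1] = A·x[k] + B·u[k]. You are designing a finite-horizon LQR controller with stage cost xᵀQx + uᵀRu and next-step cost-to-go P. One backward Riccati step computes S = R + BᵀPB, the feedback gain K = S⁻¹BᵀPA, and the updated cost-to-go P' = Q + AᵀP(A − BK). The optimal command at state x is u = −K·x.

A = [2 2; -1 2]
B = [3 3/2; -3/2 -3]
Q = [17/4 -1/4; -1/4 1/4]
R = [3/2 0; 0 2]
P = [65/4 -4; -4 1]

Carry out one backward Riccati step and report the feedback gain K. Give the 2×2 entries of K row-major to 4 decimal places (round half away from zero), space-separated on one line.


BᵀP = [54.7500 -13.5000; 36.3750 -9.0000]
S = R + BᵀPB = [3/2 0; 0 2] + [184.5000 122.6250; 122.6250 81.5625] = [186.0000 122.6250; 122.6250 83.5625]
BᵀPA = [123.0000 82.5000; 81.7500 54.7500]
K = S⁻¹·BᵀPA = [0.5014 0.3563; 0.2425 0.1324]
A−BK = [0.1320 0.7326; 0.4796 2.9315]
AᵀP(A−BK) = [0.5014 0.3563; 0.3563 0.3596]
P' = Q + AᵀP(A−BK) = [4.7514 0.1063; 0.1063 0.6096]
tr(P') = 5.3611

0.5014 0.3563 0.2425 0.1324


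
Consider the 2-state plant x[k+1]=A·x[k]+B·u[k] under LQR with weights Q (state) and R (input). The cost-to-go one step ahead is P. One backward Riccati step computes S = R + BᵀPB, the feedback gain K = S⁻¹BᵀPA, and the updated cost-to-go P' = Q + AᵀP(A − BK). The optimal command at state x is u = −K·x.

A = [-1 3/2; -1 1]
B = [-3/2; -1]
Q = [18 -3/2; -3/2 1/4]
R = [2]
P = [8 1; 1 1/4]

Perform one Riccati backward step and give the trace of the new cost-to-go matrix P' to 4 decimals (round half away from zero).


20.9704

BᵀP = [-13.0000 -1.7500]
S = R + BᵀPB = [2] + [21.2500] = [23.2500]
BᵀPA = [14.7500 -21.2500]
K = S⁻¹·BᵀPA = [0.6344 -0.9140]
A−BK = [-0.0484 0.1290; -0.3656 0.0860]
AᵀP(A−BK) = [0.8925 -1.2688; -1.2688 1.8280]
P' = Q + AᵀP(A−BK) = [18.8925 -2.7688; -2.7688 2.0780]
tr(P') = 20.9704


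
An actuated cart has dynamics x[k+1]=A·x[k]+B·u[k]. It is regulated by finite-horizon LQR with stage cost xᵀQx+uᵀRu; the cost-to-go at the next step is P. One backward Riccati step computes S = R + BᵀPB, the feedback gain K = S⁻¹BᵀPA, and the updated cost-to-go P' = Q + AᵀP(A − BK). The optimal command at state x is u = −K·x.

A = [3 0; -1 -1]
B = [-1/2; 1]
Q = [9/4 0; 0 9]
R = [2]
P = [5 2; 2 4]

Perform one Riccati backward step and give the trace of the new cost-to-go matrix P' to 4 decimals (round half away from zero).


46.6786

BᵀP = [-0.5000 3.0000]
S = R + BᵀPB = [2] + [3.2500] = [5.2500]
BᵀPA = [-4.5000 -3.0000]
K = S⁻¹·BᵀPA = [-0.8571 -0.5714]
A−BK = [2.5714 -0.2857; -0.1429 -0.4286]
AᵀP(A−BK) = [33.1429 -4.5714; -4.5714 2.2857]
P' = Q + AᵀP(A−BK) = [35.3929 -4.5714; -4.5714 11.2857]
tr(P') = 46.6786


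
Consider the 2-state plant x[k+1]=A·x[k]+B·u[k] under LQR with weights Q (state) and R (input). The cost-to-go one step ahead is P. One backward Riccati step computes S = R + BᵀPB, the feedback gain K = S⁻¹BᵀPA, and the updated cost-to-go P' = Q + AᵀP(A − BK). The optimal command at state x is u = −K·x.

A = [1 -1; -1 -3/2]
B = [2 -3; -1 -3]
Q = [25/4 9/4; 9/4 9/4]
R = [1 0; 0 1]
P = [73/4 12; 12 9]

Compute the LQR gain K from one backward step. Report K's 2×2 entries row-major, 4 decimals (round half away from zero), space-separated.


0.5163 0.1060 0.0723 0.4279

BᵀP = [24.5000 15.0000; -90.7500 -63.0000]
S = R + BᵀPB = [1 0; 0 1] + [34.0000 -118.5000; -118.5000 461.2500] = [35.0000 -118.5000; -118.5000 462.2500]
BᵀPA = [9.5000 -47.0000; -27.7500 185.2500]
K = S⁻¹·BᵀPA = [0.5163 0.1060; 0.0723 0.4279]
A−BK = [0.1844 0.0718; -0.2668 -0.1103]
AᵀP(A−BK) = [0.3522 0.1182; 0.1182 0.2078]
P' = Q + AᵀP(A−BK) = [6.6022 2.3682; 2.3682 2.4578]
tr(P') = 9.0601


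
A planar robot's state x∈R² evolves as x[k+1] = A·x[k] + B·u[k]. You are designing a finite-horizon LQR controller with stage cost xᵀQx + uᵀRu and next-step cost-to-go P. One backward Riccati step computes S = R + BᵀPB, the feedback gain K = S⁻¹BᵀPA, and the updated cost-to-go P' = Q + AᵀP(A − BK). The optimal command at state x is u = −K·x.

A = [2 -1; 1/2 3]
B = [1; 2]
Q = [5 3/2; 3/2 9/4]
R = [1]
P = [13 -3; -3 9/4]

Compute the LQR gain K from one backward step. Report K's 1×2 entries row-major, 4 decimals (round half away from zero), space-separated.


BᵀP = [7.0000 1.5000]
S = R + BᵀPB = [1] + [10.0000] = [11.0000]
BᵀPA = [14.7500 -2.5000]
K = S⁻¹·BᵀPA = [1.3409 -0.2273]
A−BK = [0.6591 -0.7727; -2.1818 3.4545]
AᵀP(A−BK) = [26.7841 -35.7727; -35.7727 50.6818]
P' = Q + AᵀP(A−BK) = [31.7841 -34.2727; -34.2727 52.9318]
tr(P') = 84.7159

1.3409 -0.2273


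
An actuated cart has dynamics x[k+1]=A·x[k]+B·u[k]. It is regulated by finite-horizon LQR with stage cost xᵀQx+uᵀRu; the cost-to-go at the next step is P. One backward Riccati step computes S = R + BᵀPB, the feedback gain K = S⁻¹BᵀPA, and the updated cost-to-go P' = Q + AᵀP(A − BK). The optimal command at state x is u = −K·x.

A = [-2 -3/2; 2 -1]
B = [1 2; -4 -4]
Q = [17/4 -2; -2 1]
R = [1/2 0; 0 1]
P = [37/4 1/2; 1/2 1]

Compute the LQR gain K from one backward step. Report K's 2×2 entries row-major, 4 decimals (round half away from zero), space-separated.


BᵀP = [7.2500 -3.5000; 16.5000 -3.0000]
S = R + BᵀPB = [1/2 0; 0 1] + [21.2500 28.5000; 28.5000 45.0000] = [21.7500 28.5000; 28.5000 46.0000]
BᵀPA = [-21.5000 -7.3750; -39.0000 -21.7500]
K = S⁻¹·BᵀPA = [0.6507 1.4907; -1.2510 -1.3964]
A−BK = [-0.1487 -0.1979; -0.4011 -0.6228]
AᵀP(A−BK) = [2.2019 2.8400; 2.8400 3.9344]
P' = Q + AᵀP(A−BK) = [6.4519 0.8400; 0.8400 4.9344]
tr(P') = 11.3863

0.6507 1.4907 -1.2510 -1.3964


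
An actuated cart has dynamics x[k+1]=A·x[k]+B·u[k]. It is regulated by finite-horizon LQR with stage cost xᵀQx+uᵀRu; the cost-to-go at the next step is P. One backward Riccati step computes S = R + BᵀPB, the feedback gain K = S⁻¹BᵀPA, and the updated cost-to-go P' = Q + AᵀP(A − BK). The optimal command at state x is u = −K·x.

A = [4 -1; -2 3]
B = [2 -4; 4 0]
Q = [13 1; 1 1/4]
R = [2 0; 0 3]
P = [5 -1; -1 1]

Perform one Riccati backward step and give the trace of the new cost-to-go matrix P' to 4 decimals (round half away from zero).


BᵀP = [6.0000 2.0000; -20.0000 4.0000]
S = R + BᵀPB = [2 0; 0 3] + [20.0000 -24.0000; -24.0000 80.0000] = [22.0000 -24.0000; -24.0000 83.0000]
BᵀPA = [20.0000 0.0000; -88.0000 32.0000]
K = S⁻¹·BᵀPA = [-0.3616 0.6144; -1.1648 0.5632]
A−BK = [0.0640 0.0240; -0.5536 0.5424]
AᵀP(A−BK) = [4.7296 -2.7264; -2.7264 1.9776]
P' = Q + AᵀP(A−BK) = [17.7296 -1.7264; -1.7264 2.2276]
tr(P') = 19.9572

19.9572


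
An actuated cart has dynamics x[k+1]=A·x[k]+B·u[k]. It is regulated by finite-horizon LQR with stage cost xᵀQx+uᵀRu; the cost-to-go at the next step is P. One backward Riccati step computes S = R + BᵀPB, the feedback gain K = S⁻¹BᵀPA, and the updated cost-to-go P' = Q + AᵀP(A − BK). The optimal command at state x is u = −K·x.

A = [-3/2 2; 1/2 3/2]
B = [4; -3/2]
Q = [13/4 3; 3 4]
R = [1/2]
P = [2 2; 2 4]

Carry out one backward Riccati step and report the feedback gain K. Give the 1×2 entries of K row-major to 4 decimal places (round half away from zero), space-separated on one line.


-0.3714 0.7429

BᵀP = [5.0000 2.0000]
S = R + BᵀPB = [1/2] + [17.0000] = [17.5000]
BᵀPA = [-6.5000 13.0000]
K = S⁻¹·BᵀPA = [-0.3714 0.7429]
A−BK = [-0.0143 -0.9714; -0.0571 2.6143]
AᵀP(A−BK) = [0.0857 -0.6714; -0.6714 19.3429]
P' = Q + AᵀP(A−BK) = [3.3357 2.3286; 2.3286 23.3429]
tr(P') = 26.6786


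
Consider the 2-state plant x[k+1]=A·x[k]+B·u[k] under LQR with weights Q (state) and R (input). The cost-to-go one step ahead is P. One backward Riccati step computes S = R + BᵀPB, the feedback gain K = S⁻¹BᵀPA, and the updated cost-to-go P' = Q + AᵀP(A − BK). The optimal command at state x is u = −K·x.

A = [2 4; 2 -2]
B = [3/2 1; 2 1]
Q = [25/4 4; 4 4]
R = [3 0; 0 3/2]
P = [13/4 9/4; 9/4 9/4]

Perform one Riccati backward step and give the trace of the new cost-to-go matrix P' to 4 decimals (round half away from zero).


22.1231

BᵀP = [9.3750 7.8750; 5.5000 4.5000]
S = R + BᵀPB = [3 0; 0 3/2] + [29.8125 17.2500; 17.2500 10.0000] = [32.8125 17.2500; 17.2500 11.5000]
BᵀPA = [34.5000 21.7500; 20.0000 13.0000]
K = S⁻¹·BᵀPA = [0.6486 0.3243; 0.7662 0.6439]
A−BK = [0.2609 2.8696; -0.0635 -3.2926]
AᵀP(A−BK) = [2.2985 1.9318; 1.9318 9.5746]
P' = Q + AᵀP(A−BK) = [8.5485 5.9318; 5.9318 13.5746]
tr(P') = 22.1231


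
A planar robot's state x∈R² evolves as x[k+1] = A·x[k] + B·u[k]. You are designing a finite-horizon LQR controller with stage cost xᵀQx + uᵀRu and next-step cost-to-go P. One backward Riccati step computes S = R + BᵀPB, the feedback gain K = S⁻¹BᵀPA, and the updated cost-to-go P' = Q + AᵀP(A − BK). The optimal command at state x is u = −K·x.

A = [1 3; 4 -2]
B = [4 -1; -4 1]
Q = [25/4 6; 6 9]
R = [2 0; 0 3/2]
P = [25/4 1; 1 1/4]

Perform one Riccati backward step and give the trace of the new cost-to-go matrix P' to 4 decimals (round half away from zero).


20.0063

BᵀP = [21.0000 3.0000; -5.2500 -0.7500]
S = R + BᵀPB = [2 0; 0 3/2] + [72.0000 -18.0000; -18.0000 4.5000] = [74.0000 -18.0000; -18.0000 6.0000]
BᵀPA = [33.0000 57.0000; -8.2500 -14.2500]
K = S⁻¹·BᵀPA = [0.4125 0.7125; -0.1375 -0.2375]
A−BK = [-0.7875 -0.0875; 5.7875 1.0875]
AᵀP(A−BK) = [3.5031 1.2781; 1.2781 1.2531]
P' = Q + AᵀP(A−BK) = [9.7531 7.2781; 7.2781 10.2531]
tr(P') = 20.0063


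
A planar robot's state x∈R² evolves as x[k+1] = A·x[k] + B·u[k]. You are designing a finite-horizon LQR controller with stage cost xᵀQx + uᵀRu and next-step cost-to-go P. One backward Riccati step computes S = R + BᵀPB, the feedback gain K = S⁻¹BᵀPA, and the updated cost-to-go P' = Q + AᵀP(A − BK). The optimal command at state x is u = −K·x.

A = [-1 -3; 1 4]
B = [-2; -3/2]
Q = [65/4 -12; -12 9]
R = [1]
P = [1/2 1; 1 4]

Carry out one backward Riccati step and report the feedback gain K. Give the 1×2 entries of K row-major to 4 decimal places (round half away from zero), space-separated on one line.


BᵀP = [-2.5000 -8.0000]
S = R + BᵀPB = [1] + [17.0000] = [18.0000]
BᵀPA = [-5.5000 -24.5000]
K = S⁻¹·BᵀPA = [-0.3056 -1.3611]
A−BK = [-1.6111 -5.7222; 0.5417 1.9583]
AᵀP(A−BK) = [0.8194 3.0139; 3.0139 11.1528]
P' = Q + AᵀP(A−BK) = [17.0694 -8.9861; -8.9861 20.1528]
tr(P') = 37.2222

-0.3056 -1.3611


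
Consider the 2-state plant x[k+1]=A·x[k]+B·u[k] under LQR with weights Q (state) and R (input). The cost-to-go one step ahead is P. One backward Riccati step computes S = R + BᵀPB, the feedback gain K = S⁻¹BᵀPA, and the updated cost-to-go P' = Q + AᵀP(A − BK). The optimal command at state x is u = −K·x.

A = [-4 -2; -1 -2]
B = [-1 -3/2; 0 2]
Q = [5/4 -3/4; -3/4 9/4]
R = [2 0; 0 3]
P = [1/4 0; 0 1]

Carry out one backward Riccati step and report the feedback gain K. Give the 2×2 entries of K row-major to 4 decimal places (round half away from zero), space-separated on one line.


0.4593 0.2963 -0.0889 -0.4444

BᵀP = [-0.2500 0.0000; -0.3750 2.0000]
S = R + BᵀPB = [2 0; 0 3] + [0.2500 0.3750; 0.3750 4.5625] = [2.2500 0.3750; 0.3750 7.5625]
BᵀPA = [1.0000 0.5000; -0.5000 -3.2500]
K = S⁻¹·BᵀPA = [0.4593 0.2963; -0.0889 -0.4444]
A−BK = [-3.6741 -2.3704; -0.8222 -1.1111]
AᵀP(A−BK) = [4.4963 3.4815; 3.4815 3.4074]
P' = Q + AᵀP(A−BK) = [5.7463 2.7315; 2.7315 5.6574]
tr(P') = 11.4037


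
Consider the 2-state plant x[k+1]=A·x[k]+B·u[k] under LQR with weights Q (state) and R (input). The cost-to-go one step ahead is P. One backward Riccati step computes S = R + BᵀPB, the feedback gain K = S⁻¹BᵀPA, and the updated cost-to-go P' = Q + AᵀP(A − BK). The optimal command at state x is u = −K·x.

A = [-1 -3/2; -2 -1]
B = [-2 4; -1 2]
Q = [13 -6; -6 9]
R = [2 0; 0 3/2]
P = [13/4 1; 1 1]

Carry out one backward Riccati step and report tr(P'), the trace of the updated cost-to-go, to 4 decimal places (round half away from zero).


23.5253

BᵀP = [-7.5000 -3.0000; 15.0000 6.0000]
S = R + BᵀPB = [2 0; 0 3/2] + [18.0000 -36.0000; -36.0000 72.0000] = [20.0000 -36.0000; -36.0000 73.5000]
BᵀPA = [13.5000 14.2500; -27.0000 -28.5000]
K = S⁻¹·BᵀPA = [0.1164 0.1228; -0.3103 -0.3276]
A−BK = [0.4741 0.0560; -1.2629 -0.2220]
AᵀP(A−BK) = [1.2996 0.3718; 0.3718 0.2258]
P' = Q + AᵀP(A−BK) = [14.2996 -5.6282; -5.6282 9.2258]
tr(P') = 23.5253


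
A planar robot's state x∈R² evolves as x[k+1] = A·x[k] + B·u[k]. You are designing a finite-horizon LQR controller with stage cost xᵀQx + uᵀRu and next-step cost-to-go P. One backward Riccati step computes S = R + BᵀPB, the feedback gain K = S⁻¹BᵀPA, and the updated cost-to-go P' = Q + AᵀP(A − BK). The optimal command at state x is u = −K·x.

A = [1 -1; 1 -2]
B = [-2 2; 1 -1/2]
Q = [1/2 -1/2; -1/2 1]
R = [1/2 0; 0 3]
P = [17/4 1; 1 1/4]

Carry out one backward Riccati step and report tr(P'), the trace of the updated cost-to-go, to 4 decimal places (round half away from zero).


2.1312

BᵀP = [-7.5000 -1.7500; 8.0000 1.8750]
S = R + BᵀPB = [1/2 0; 0 3] + [13.2500 -14.1250; -14.1250 15.0625] = [13.7500 -14.1250; -14.1250 18.0625]
BᵀPA = [-9.2500 11.0000; 9.8750 -11.7500]
K = S⁻¹·BᵀPA = [-0.5649 0.6699; 0.1049 -0.1267]
A−BK = [-0.3397 0.5931; 1.6174 -2.7332]
AᵀP(A−BK) = [0.2382 -0.3028; -0.3028 0.3930]
P' = Q + AᵀP(A−BK) = [0.7382 -0.8028; -0.8028 1.3930]
tr(P') = 2.1312


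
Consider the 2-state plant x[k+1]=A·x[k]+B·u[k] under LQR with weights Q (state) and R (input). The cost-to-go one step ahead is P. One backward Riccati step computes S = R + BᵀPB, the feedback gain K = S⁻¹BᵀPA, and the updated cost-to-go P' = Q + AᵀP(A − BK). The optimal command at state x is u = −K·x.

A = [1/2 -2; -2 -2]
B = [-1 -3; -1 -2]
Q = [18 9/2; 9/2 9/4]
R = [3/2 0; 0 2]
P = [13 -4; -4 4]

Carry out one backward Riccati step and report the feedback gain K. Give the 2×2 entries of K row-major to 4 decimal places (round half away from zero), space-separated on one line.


BᵀP = [-9.0000 0.0000; -31.0000 4.0000]
S = R + BᵀPB = [3/2 0; 0 2] + [9.0000 27.0000; 27.0000 85.0000] = [10.5000 27.0000; 27.0000 87.0000]
BᵀPA = [-4.5000 18.0000; -23.5000 54.0000]
K = S⁻¹·BᵀPA = [1.3171 0.5854; -0.6789 0.4390]
A−BK = [-0.2195 -0.0976; -2.0407 -0.5366]
AᵀP(A−BK) = [17.2236 3.9512; 3.9512 1.7561]
P' = Q + AᵀP(A−BK) = [35.2236 8.4512; 8.4512 4.0061]
tr(P') = 39.2297

1.3171 0.5854 -0.6789 0.4390


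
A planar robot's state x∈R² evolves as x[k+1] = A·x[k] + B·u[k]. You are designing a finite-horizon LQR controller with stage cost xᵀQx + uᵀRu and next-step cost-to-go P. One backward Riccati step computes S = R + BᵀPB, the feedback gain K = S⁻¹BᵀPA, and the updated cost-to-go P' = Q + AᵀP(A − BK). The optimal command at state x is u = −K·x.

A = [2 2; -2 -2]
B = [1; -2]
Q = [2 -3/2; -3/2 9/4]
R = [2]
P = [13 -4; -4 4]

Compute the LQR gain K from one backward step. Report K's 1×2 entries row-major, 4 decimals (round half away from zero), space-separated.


BᵀP = [21.0000 -12.0000]
S = R + BᵀPB = [2] + [45.0000] = [47.0000]
BᵀPA = [66.0000 66.0000]
K = S⁻¹·BᵀPA = [1.4043 1.4043]
A−BK = [0.5957 0.5957; 0.8085 0.8085]
AᵀP(A−BK) = [7.3191 7.3191; 7.3191 7.3191]
P' = Q + AᵀP(A−BK) = [9.3191 5.8191; 5.8191 9.5691]
tr(P') = 18.8883

1.4043 1.4043


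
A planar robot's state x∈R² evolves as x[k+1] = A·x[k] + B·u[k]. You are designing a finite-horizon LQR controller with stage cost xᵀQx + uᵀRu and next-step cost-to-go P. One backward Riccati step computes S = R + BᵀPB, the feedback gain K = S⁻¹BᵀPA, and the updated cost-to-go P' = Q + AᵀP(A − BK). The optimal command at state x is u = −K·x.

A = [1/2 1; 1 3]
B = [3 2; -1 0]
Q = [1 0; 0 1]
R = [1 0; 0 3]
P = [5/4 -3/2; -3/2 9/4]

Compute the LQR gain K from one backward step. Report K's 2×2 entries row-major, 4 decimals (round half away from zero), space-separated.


-0.1881 -0.6656 0.0281 0.0611

BᵀP = [5.2500 -6.7500; 2.5000 -3.0000]
S = R + BᵀPB = [1 0; 0 3] + [22.5000 10.5000; 10.5000 5.0000] = [23.5000 10.5000; 10.5000 8.0000]
BᵀPA = [-4.1250 -15.0000; -1.7500 -6.5000]
K = S⁻¹·BᵀPA = [-0.1881 -0.6656; 0.0281 0.0611]
A−BK = [1.0080 2.8746; 0.8119 2.3344]
AᵀP(A−BK) = [0.3358 0.9863; 0.9863 2.9132]
P' = Q + AᵀP(A−BK) = [1.3358 0.9863; 0.9863 3.9132]
tr(P') = 5.2490


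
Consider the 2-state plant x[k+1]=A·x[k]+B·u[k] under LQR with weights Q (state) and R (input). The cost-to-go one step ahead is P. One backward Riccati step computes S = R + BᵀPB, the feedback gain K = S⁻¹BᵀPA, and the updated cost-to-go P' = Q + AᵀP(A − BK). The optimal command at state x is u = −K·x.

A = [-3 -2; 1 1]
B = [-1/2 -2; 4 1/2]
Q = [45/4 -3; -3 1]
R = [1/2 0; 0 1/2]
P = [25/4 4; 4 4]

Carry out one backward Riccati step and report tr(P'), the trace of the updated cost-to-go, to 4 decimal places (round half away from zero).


13.7575

BᵀP = [12.8750 14.0000; -10.5000 -6.0000]
S = R + BᵀPB = [1/2 0; 0 1/2] + [49.5625 -18.7500; -18.7500 18.0000] = [50.0625 -18.7500; -18.7500 18.5000]
BᵀPA = [-24.6250 -11.7500; 25.5000 15.0000]
K = S⁻¹·BᵀPA = [0.0393 0.1112; 1.4182 0.9235]
A−BK = [-0.1440 -0.0975; 0.1338 0.0936]
AᵀP(A−BK) = [1.0535 0.6887; 0.6887 0.4540]
P' = Q + AᵀP(A−BK) = [12.3035 -2.3113; -2.3113 1.4540]
tr(P') = 13.7575


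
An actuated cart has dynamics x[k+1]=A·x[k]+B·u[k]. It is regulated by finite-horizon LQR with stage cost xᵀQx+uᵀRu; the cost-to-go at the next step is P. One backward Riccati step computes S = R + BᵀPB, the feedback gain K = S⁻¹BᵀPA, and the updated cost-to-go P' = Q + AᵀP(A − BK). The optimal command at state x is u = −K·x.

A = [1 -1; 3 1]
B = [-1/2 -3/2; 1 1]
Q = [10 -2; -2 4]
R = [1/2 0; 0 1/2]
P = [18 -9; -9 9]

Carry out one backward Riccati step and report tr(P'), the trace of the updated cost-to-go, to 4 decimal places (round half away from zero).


25.6329

BᵀP = [-18.0000 13.5000; -36.0000 22.5000]
S = R + BᵀPB = [1/2 0; 0 1/2] + [22.5000 40.5000; 40.5000 76.5000] = [23.0000 40.5000; 40.5000 77.0000]
BᵀPA = [22.5000 31.5000; 31.5000 58.5000]
K = S⁻¹·BᵀPA = [3.4933 0.4302; -1.4283 0.5335]
A−BK = [0.6042 0.0153; 0.9350 0.0363]
AᵀP(A−BK) = [11.3920 0.5163; 0.5163 0.2409]
P' = Q + AᵀP(A−BK) = [21.3920 -1.4837; -1.4837 4.2409]
tr(P') = 25.6329
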